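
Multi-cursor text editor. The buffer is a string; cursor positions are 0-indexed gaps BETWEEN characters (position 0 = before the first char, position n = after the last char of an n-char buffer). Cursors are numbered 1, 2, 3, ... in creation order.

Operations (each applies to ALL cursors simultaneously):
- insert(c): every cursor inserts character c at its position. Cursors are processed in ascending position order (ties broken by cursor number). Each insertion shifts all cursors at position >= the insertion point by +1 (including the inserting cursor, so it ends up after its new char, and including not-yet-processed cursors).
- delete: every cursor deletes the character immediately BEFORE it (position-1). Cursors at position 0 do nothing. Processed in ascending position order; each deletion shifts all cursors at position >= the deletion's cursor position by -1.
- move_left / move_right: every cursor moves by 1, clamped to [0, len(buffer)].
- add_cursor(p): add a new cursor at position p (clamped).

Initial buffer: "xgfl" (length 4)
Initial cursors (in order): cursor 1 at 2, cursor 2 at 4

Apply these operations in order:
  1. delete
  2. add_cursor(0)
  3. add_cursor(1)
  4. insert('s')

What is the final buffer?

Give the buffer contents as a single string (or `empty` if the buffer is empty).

After op 1 (delete): buffer="xf" (len 2), cursors c1@1 c2@2, authorship ..
After op 2 (add_cursor(0)): buffer="xf" (len 2), cursors c3@0 c1@1 c2@2, authorship ..
After op 3 (add_cursor(1)): buffer="xf" (len 2), cursors c3@0 c1@1 c4@1 c2@2, authorship ..
After op 4 (insert('s')): buffer="sxssfs" (len 6), cursors c3@1 c1@4 c4@4 c2@6, authorship 3.14.2

Answer: sxssfs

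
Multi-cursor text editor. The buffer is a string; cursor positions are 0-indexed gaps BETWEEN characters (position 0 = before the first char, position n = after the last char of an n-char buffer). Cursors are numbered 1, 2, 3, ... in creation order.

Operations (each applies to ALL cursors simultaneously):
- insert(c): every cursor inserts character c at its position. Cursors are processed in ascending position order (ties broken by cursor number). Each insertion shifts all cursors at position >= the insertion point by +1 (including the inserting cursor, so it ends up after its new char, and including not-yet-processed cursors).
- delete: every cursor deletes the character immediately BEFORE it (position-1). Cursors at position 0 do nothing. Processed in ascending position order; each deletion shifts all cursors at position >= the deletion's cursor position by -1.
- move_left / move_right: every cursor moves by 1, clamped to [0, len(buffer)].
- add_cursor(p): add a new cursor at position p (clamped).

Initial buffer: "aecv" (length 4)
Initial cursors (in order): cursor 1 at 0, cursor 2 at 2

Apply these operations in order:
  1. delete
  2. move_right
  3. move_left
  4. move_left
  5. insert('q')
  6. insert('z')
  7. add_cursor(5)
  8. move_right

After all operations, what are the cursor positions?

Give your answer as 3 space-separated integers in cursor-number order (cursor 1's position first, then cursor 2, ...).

Answer: 5 5 6

Derivation:
After op 1 (delete): buffer="acv" (len 3), cursors c1@0 c2@1, authorship ...
After op 2 (move_right): buffer="acv" (len 3), cursors c1@1 c2@2, authorship ...
After op 3 (move_left): buffer="acv" (len 3), cursors c1@0 c2@1, authorship ...
After op 4 (move_left): buffer="acv" (len 3), cursors c1@0 c2@0, authorship ...
After op 5 (insert('q')): buffer="qqacv" (len 5), cursors c1@2 c2@2, authorship 12...
After op 6 (insert('z')): buffer="qqzzacv" (len 7), cursors c1@4 c2@4, authorship 1212...
After op 7 (add_cursor(5)): buffer="qqzzacv" (len 7), cursors c1@4 c2@4 c3@5, authorship 1212...
After op 8 (move_right): buffer="qqzzacv" (len 7), cursors c1@5 c2@5 c3@6, authorship 1212...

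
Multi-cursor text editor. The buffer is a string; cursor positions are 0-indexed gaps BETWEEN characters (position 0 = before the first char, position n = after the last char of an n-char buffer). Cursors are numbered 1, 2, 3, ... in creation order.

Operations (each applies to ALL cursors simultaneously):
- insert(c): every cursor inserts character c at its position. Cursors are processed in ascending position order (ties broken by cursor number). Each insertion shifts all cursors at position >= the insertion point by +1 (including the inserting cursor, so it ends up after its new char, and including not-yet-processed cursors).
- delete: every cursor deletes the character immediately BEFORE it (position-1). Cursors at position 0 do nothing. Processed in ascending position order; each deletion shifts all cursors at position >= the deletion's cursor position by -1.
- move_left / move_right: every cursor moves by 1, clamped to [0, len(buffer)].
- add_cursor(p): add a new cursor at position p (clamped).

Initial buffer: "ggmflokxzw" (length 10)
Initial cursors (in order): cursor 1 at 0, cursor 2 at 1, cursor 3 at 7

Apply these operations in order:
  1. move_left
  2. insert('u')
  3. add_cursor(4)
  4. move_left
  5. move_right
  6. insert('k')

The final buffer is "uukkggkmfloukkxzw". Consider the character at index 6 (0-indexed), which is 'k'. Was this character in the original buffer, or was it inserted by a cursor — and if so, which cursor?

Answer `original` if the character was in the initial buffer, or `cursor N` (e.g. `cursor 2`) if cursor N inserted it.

After op 1 (move_left): buffer="ggmflokxzw" (len 10), cursors c1@0 c2@0 c3@6, authorship ..........
After op 2 (insert('u')): buffer="uuggmfloukxzw" (len 13), cursors c1@2 c2@2 c3@9, authorship 12......3....
After op 3 (add_cursor(4)): buffer="uuggmfloukxzw" (len 13), cursors c1@2 c2@2 c4@4 c3@9, authorship 12......3....
After op 4 (move_left): buffer="uuggmfloukxzw" (len 13), cursors c1@1 c2@1 c4@3 c3@8, authorship 12......3....
After op 5 (move_right): buffer="uuggmfloukxzw" (len 13), cursors c1@2 c2@2 c4@4 c3@9, authorship 12......3....
After op 6 (insert('k')): buffer="uukkggkmfloukkxzw" (len 17), cursors c1@4 c2@4 c4@7 c3@13, authorship 1212..4....33....
Authorship (.=original, N=cursor N): 1 2 1 2 . . 4 . . . . 3 3 . . . .
Index 6: author = 4

Answer: cursor 4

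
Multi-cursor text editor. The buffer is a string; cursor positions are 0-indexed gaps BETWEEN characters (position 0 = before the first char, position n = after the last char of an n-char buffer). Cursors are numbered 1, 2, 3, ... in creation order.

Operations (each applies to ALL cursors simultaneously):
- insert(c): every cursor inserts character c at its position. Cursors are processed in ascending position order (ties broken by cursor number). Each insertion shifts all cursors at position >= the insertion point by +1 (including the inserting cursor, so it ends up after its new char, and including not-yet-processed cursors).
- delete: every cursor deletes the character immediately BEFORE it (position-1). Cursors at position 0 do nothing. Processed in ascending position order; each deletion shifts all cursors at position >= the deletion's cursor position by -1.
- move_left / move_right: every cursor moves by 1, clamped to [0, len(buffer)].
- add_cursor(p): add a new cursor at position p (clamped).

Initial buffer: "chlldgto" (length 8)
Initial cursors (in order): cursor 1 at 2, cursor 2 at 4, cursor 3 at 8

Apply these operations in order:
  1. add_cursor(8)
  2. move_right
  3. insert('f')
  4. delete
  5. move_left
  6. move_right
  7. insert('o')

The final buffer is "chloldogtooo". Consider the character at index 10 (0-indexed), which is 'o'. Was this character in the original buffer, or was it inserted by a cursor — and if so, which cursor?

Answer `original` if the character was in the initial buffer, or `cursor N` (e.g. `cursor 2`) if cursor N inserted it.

Answer: cursor 3

Derivation:
After op 1 (add_cursor(8)): buffer="chlldgto" (len 8), cursors c1@2 c2@4 c3@8 c4@8, authorship ........
After op 2 (move_right): buffer="chlldgto" (len 8), cursors c1@3 c2@5 c3@8 c4@8, authorship ........
After op 3 (insert('f')): buffer="chlfldfgtoff" (len 12), cursors c1@4 c2@7 c3@12 c4@12, authorship ...1..2...34
After op 4 (delete): buffer="chlldgto" (len 8), cursors c1@3 c2@5 c3@8 c4@8, authorship ........
After op 5 (move_left): buffer="chlldgto" (len 8), cursors c1@2 c2@4 c3@7 c4@7, authorship ........
After op 6 (move_right): buffer="chlldgto" (len 8), cursors c1@3 c2@5 c3@8 c4@8, authorship ........
After op 7 (insert('o')): buffer="chloldogtooo" (len 12), cursors c1@4 c2@7 c3@12 c4@12, authorship ...1..2...34
Authorship (.=original, N=cursor N): . . . 1 . . 2 . . . 3 4
Index 10: author = 3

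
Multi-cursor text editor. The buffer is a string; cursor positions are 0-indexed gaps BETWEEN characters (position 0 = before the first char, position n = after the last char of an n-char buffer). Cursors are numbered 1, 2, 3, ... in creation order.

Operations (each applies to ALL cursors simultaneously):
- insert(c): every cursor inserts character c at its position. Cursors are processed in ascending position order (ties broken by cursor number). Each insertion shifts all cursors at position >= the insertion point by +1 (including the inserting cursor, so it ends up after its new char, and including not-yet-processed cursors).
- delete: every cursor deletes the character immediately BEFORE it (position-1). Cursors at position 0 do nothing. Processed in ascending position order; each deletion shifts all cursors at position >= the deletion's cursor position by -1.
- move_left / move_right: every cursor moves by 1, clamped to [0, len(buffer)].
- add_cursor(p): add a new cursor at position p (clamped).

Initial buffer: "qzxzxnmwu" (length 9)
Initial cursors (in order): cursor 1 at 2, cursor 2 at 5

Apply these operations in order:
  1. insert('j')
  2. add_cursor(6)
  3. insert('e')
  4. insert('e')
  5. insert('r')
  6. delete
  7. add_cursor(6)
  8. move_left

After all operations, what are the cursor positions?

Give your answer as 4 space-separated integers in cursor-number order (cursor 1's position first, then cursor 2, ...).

Answer: 4 12 9 5

Derivation:
After op 1 (insert('j')): buffer="qzjxzxjnmwu" (len 11), cursors c1@3 c2@7, authorship ..1...2....
After op 2 (add_cursor(6)): buffer="qzjxzxjnmwu" (len 11), cursors c1@3 c3@6 c2@7, authorship ..1...2....
After op 3 (insert('e')): buffer="qzjexzxejenmwu" (len 14), cursors c1@4 c3@8 c2@10, authorship ..11...322....
After op 4 (insert('e')): buffer="qzjeexzxeejeenmwu" (len 17), cursors c1@5 c3@10 c2@13, authorship ..111...33222....
After op 5 (insert('r')): buffer="qzjeerxzxeerjeernmwu" (len 20), cursors c1@6 c3@12 c2@16, authorship ..1111...3332222....
After op 6 (delete): buffer="qzjeexzxeejeenmwu" (len 17), cursors c1@5 c3@10 c2@13, authorship ..111...33222....
After op 7 (add_cursor(6)): buffer="qzjeexzxeejeenmwu" (len 17), cursors c1@5 c4@6 c3@10 c2@13, authorship ..111...33222....
After op 8 (move_left): buffer="qzjeexzxeejeenmwu" (len 17), cursors c1@4 c4@5 c3@9 c2@12, authorship ..111...33222....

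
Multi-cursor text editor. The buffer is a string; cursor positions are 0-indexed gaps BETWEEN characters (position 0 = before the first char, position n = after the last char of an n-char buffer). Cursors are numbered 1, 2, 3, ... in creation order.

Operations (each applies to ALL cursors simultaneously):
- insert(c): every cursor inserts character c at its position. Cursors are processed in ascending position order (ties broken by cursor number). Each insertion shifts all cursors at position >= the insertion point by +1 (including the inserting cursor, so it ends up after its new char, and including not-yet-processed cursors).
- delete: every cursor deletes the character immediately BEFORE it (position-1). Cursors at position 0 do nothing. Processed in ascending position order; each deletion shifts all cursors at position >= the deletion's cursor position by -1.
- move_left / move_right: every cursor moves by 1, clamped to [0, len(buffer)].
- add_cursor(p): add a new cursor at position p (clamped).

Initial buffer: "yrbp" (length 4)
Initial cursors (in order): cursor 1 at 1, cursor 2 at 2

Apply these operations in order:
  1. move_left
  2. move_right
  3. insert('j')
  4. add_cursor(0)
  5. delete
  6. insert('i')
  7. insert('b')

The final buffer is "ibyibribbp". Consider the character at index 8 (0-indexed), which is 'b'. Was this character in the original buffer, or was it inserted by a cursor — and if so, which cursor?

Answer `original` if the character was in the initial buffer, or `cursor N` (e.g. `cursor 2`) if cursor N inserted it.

After op 1 (move_left): buffer="yrbp" (len 4), cursors c1@0 c2@1, authorship ....
After op 2 (move_right): buffer="yrbp" (len 4), cursors c1@1 c2@2, authorship ....
After op 3 (insert('j')): buffer="yjrjbp" (len 6), cursors c1@2 c2@4, authorship .1.2..
After op 4 (add_cursor(0)): buffer="yjrjbp" (len 6), cursors c3@0 c1@2 c2@4, authorship .1.2..
After op 5 (delete): buffer="yrbp" (len 4), cursors c3@0 c1@1 c2@2, authorship ....
After op 6 (insert('i')): buffer="iyiribp" (len 7), cursors c3@1 c1@3 c2@5, authorship 3.1.2..
After op 7 (insert('b')): buffer="ibyibribbp" (len 10), cursors c3@2 c1@5 c2@8, authorship 33.11.22..
Authorship (.=original, N=cursor N): 3 3 . 1 1 . 2 2 . .
Index 8: author = original

Answer: original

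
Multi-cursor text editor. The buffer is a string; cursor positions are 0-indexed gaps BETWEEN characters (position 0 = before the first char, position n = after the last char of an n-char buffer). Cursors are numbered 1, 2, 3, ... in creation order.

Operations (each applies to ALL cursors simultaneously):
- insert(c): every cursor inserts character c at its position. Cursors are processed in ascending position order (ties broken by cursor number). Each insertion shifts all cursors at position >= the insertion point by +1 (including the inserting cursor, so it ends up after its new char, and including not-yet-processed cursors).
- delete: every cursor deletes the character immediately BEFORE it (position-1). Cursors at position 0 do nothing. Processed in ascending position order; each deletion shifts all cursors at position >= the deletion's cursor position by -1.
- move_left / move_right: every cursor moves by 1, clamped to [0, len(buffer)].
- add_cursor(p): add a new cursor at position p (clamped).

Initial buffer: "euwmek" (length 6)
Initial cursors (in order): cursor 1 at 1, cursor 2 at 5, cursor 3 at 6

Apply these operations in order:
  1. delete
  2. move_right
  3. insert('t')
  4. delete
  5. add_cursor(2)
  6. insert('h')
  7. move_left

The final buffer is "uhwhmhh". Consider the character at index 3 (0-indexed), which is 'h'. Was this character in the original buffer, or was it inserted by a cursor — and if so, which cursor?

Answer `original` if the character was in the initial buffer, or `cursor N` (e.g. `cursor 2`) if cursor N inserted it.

After op 1 (delete): buffer="uwm" (len 3), cursors c1@0 c2@3 c3@3, authorship ...
After op 2 (move_right): buffer="uwm" (len 3), cursors c1@1 c2@3 c3@3, authorship ...
After op 3 (insert('t')): buffer="utwmtt" (len 6), cursors c1@2 c2@6 c3@6, authorship .1..23
After op 4 (delete): buffer="uwm" (len 3), cursors c1@1 c2@3 c3@3, authorship ...
After op 5 (add_cursor(2)): buffer="uwm" (len 3), cursors c1@1 c4@2 c2@3 c3@3, authorship ...
After op 6 (insert('h')): buffer="uhwhmhh" (len 7), cursors c1@2 c4@4 c2@7 c3@7, authorship .1.4.23
After op 7 (move_left): buffer="uhwhmhh" (len 7), cursors c1@1 c4@3 c2@6 c3@6, authorship .1.4.23
Authorship (.=original, N=cursor N): . 1 . 4 . 2 3
Index 3: author = 4

Answer: cursor 4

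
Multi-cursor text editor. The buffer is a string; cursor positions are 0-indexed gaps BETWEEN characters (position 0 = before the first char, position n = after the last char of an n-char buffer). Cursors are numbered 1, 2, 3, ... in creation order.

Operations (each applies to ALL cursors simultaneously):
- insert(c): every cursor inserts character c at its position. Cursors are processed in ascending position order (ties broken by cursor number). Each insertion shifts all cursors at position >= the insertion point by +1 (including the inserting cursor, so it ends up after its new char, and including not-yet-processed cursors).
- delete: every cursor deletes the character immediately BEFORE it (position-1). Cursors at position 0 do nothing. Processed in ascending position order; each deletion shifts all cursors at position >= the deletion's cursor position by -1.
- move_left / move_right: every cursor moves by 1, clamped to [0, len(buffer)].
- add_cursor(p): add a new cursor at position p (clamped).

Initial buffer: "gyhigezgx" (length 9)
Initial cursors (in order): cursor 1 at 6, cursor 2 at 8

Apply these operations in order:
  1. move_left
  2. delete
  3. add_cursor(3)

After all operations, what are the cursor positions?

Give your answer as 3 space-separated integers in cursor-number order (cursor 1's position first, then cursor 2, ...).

After op 1 (move_left): buffer="gyhigezgx" (len 9), cursors c1@5 c2@7, authorship .........
After op 2 (delete): buffer="gyhiegx" (len 7), cursors c1@4 c2@5, authorship .......
After op 3 (add_cursor(3)): buffer="gyhiegx" (len 7), cursors c3@3 c1@4 c2@5, authorship .......

Answer: 4 5 3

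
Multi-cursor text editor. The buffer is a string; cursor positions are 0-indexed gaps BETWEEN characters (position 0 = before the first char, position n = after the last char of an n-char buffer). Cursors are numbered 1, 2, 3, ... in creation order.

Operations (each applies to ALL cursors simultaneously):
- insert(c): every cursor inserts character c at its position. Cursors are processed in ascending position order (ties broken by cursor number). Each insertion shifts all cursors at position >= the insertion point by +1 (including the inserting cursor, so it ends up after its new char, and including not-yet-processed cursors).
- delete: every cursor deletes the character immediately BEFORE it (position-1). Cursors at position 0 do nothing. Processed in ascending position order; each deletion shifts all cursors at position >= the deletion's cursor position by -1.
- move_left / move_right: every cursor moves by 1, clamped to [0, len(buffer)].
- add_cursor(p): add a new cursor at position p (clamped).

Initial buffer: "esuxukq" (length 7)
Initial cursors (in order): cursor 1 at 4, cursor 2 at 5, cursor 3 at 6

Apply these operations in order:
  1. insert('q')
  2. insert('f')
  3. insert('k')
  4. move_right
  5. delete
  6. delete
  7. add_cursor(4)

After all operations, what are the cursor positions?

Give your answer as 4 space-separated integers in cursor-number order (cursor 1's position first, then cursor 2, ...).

After op 1 (insert('q')): buffer="esuxquqkqq" (len 10), cursors c1@5 c2@7 c3@9, authorship ....1.2.3.
After op 2 (insert('f')): buffer="esuxqfuqfkqfq" (len 13), cursors c1@6 c2@9 c3@12, authorship ....11.22.33.
After op 3 (insert('k')): buffer="esuxqfkuqfkkqfkq" (len 16), cursors c1@7 c2@11 c3@15, authorship ....111.222.333.
After op 4 (move_right): buffer="esuxqfkuqfkkqfkq" (len 16), cursors c1@8 c2@12 c3@16, authorship ....111.222.333.
After op 5 (delete): buffer="esuxqfkqfkqfk" (len 13), cursors c1@7 c2@10 c3@13, authorship ....111222333
After op 6 (delete): buffer="esuxqfqfqf" (len 10), cursors c1@6 c2@8 c3@10, authorship ....112233
After op 7 (add_cursor(4)): buffer="esuxqfqfqf" (len 10), cursors c4@4 c1@6 c2@8 c3@10, authorship ....112233

Answer: 6 8 10 4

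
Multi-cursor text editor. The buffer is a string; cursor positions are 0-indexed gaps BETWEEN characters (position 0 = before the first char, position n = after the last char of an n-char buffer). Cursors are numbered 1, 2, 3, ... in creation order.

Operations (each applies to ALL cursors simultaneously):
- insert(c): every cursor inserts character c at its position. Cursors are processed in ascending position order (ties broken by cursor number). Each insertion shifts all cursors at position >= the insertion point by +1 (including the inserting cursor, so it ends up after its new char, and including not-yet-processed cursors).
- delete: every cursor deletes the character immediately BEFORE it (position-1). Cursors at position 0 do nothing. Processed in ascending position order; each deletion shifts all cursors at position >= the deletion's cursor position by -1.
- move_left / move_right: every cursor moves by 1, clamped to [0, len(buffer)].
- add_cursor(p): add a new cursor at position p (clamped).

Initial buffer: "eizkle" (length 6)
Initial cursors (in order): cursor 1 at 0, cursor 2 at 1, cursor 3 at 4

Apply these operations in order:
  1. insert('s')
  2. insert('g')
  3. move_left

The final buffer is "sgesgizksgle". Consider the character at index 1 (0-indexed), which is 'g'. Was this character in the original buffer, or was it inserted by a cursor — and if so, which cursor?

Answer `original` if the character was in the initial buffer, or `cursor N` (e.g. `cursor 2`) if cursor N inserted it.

After op 1 (insert('s')): buffer="sesizksle" (len 9), cursors c1@1 c2@3 c3@7, authorship 1.2...3..
After op 2 (insert('g')): buffer="sgesgizksgle" (len 12), cursors c1@2 c2@5 c3@10, authorship 11.22...33..
After op 3 (move_left): buffer="sgesgizksgle" (len 12), cursors c1@1 c2@4 c3@9, authorship 11.22...33..
Authorship (.=original, N=cursor N): 1 1 . 2 2 . . . 3 3 . .
Index 1: author = 1

Answer: cursor 1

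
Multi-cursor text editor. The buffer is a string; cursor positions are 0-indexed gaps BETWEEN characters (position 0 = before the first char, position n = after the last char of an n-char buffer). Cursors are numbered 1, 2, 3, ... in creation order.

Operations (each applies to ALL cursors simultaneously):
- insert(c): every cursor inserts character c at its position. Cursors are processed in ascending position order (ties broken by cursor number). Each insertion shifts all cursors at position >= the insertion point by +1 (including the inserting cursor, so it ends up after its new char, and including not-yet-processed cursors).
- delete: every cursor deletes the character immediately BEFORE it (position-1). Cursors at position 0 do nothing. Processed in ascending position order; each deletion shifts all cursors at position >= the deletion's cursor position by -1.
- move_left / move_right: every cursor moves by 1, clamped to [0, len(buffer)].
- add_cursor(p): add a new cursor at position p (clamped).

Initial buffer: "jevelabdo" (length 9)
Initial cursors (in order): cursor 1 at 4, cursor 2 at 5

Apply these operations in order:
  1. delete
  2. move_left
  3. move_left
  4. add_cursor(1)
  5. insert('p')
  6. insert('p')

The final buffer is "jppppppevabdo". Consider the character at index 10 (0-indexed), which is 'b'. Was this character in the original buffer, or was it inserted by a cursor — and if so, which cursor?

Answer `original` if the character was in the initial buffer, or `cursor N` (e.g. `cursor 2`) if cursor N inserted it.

After op 1 (delete): buffer="jevabdo" (len 7), cursors c1@3 c2@3, authorship .......
After op 2 (move_left): buffer="jevabdo" (len 7), cursors c1@2 c2@2, authorship .......
After op 3 (move_left): buffer="jevabdo" (len 7), cursors c1@1 c2@1, authorship .......
After op 4 (add_cursor(1)): buffer="jevabdo" (len 7), cursors c1@1 c2@1 c3@1, authorship .......
After op 5 (insert('p')): buffer="jpppevabdo" (len 10), cursors c1@4 c2@4 c3@4, authorship .123......
After op 6 (insert('p')): buffer="jppppppevabdo" (len 13), cursors c1@7 c2@7 c3@7, authorship .123123......
Authorship (.=original, N=cursor N): . 1 2 3 1 2 3 . . . . . .
Index 10: author = original

Answer: original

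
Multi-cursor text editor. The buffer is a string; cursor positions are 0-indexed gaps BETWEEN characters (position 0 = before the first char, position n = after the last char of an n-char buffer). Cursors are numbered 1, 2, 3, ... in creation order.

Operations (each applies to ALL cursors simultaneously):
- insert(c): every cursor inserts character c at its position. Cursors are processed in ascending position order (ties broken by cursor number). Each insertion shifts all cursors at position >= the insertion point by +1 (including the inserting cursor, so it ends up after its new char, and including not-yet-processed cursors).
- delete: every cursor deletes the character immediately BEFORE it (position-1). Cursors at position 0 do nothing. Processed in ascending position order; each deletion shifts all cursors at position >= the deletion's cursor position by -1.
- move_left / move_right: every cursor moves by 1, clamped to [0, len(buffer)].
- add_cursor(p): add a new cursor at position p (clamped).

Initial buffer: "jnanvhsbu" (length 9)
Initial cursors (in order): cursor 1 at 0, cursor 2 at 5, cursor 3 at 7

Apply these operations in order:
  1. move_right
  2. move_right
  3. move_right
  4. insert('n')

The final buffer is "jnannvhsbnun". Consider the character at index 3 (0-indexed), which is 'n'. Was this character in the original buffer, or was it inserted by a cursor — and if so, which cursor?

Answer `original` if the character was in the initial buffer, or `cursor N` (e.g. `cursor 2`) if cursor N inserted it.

After op 1 (move_right): buffer="jnanvhsbu" (len 9), cursors c1@1 c2@6 c3@8, authorship .........
After op 2 (move_right): buffer="jnanvhsbu" (len 9), cursors c1@2 c2@7 c3@9, authorship .........
After op 3 (move_right): buffer="jnanvhsbu" (len 9), cursors c1@3 c2@8 c3@9, authorship .........
After op 4 (insert('n')): buffer="jnannvhsbnun" (len 12), cursors c1@4 c2@10 c3@12, authorship ...1.....2.3
Authorship (.=original, N=cursor N): . . . 1 . . . . . 2 . 3
Index 3: author = 1

Answer: cursor 1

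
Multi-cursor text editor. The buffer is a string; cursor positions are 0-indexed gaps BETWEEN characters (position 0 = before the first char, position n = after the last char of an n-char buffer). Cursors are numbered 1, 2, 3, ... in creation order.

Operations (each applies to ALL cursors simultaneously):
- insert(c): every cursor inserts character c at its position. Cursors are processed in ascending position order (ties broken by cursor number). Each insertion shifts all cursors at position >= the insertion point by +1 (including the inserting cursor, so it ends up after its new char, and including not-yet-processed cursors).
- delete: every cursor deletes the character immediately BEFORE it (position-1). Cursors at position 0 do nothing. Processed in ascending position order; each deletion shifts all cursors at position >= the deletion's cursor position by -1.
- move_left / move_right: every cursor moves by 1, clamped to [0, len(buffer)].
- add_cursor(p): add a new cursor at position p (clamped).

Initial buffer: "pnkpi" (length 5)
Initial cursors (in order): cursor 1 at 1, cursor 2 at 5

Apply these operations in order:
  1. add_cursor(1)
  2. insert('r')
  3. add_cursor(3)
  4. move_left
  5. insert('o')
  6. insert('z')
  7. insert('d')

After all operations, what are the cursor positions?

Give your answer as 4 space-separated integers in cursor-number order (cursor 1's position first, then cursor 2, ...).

After op 1 (add_cursor(1)): buffer="pnkpi" (len 5), cursors c1@1 c3@1 c2@5, authorship .....
After op 2 (insert('r')): buffer="prrnkpir" (len 8), cursors c1@3 c3@3 c2@8, authorship .13....2
After op 3 (add_cursor(3)): buffer="prrnkpir" (len 8), cursors c1@3 c3@3 c4@3 c2@8, authorship .13....2
After op 4 (move_left): buffer="prrnkpir" (len 8), cursors c1@2 c3@2 c4@2 c2@7, authorship .13....2
After op 5 (insert('o')): buffer="prooornkpior" (len 12), cursors c1@5 c3@5 c4@5 c2@11, authorship .11343....22
After op 6 (insert('z')): buffer="prooozzzrnkpiozr" (len 16), cursors c1@8 c3@8 c4@8 c2@15, authorship .11341343....222
After op 7 (insert('d')): buffer="prooozzzdddrnkpiozdr" (len 20), cursors c1@11 c3@11 c4@11 c2@19, authorship .11341341343....2222

Answer: 11 19 11 11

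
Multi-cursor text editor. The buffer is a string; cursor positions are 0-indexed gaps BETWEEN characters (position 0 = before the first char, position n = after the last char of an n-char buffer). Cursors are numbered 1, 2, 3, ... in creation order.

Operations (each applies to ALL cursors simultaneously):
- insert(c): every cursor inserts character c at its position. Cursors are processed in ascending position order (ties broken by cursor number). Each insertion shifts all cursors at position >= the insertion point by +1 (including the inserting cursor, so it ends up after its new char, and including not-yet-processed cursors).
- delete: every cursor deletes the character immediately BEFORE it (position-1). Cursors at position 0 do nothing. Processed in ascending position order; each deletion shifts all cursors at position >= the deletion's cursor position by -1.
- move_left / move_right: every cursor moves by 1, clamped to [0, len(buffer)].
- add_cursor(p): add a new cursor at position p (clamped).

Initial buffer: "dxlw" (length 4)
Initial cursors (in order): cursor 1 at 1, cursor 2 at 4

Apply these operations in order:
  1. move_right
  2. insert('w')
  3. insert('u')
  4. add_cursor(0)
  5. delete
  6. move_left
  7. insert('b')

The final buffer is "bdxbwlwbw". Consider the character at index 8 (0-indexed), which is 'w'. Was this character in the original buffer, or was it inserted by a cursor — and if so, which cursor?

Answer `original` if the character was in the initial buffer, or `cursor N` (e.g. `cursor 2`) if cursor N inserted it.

Answer: cursor 2

Derivation:
After op 1 (move_right): buffer="dxlw" (len 4), cursors c1@2 c2@4, authorship ....
After op 2 (insert('w')): buffer="dxwlww" (len 6), cursors c1@3 c2@6, authorship ..1..2
After op 3 (insert('u')): buffer="dxwulwwu" (len 8), cursors c1@4 c2@8, authorship ..11..22
After op 4 (add_cursor(0)): buffer="dxwulwwu" (len 8), cursors c3@0 c1@4 c2@8, authorship ..11..22
After op 5 (delete): buffer="dxwlww" (len 6), cursors c3@0 c1@3 c2@6, authorship ..1..2
After op 6 (move_left): buffer="dxwlww" (len 6), cursors c3@0 c1@2 c2@5, authorship ..1..2
After op 7 (insert('b')): buffer="bdxbwlwbw" (len 9), cursors c3@1 c1@4 c2@8, authorship 3..11..22
Authorship (.=original, N=cursor N): 3 . . 1 1 . . 2 2
Index 8: author = 2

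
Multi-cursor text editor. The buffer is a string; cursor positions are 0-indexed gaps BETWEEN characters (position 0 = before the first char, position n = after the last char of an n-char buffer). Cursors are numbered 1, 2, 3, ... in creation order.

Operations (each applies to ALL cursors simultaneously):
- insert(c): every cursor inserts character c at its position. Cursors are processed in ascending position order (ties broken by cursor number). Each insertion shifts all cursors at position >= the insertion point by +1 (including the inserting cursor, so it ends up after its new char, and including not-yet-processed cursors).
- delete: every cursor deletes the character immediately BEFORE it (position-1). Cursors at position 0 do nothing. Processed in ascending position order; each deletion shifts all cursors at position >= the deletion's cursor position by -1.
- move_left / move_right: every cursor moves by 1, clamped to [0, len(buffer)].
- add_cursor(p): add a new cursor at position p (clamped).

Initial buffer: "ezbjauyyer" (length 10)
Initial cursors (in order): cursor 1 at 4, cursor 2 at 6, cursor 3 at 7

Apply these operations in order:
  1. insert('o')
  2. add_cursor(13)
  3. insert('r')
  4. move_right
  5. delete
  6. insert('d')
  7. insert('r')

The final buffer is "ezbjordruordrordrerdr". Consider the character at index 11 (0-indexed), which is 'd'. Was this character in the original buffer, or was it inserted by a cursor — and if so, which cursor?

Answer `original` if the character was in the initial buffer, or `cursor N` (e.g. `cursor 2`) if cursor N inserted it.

After op 1 (insert('o')): buffer="ezbjoauoyoyer" (len 13), cursors c1@5 c2@8 c3@10, authorship ....1..2.3...
After op 2 (add_cursor(13)): buffer="ezbjoauoyoyer" (len 13), cursors c1@5 c2@8 c3@10 c4@13, authorship ....1..2.3...
After op 3 (insert('r')): buffer="ezbjorauoryoryerr" (len 17), cursors c1@6 c2@10 c3@13 c4@17, authorship ....11..22.33...4
After op 4 (move_right): buffer="ezbjorauoryoryerr" (len 17), cursors c1@7 c2@11 c3@14 c4@17, authorship ....11..22.33...4
After op 5 (delete): buffer="ezbjoruororer" (len 13), cursors c1@6 c2@9 c3@11 c4@13, authorship ....11.2233..
After op 6 (insert('d')): buffer="ezbjorduordorderd" (len 17), cursors c1@7 c2@11 c3@14 c4@17, authorship ....111.222333..4
After op 7 (insert('r')): buffer="ezbjordruordrordrerdr" (len 21), cursors c1@8 c2@13 c3@17 c4@21, authorship ....1111.22223333..44
Authorship (.=original, N=cursor N): . . . . 1 1 1 1 . 2 2 2 2 3 3 3 3 . . 4 4
Index 11: author = 2

Answer: cursor 2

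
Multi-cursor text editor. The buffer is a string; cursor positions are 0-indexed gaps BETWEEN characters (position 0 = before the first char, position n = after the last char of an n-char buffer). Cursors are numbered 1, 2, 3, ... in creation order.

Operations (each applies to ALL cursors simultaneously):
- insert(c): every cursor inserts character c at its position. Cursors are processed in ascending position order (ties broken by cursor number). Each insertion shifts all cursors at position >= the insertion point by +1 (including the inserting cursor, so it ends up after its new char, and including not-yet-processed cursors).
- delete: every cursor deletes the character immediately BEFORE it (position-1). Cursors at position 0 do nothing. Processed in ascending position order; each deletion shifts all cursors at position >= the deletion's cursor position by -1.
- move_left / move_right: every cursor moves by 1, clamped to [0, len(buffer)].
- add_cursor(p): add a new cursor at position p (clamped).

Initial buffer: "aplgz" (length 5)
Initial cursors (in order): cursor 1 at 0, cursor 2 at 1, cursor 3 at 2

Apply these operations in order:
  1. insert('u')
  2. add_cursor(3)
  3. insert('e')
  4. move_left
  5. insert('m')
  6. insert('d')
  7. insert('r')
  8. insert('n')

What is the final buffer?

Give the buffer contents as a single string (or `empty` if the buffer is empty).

Answer: umdrneauemmddrrnnepumdrnelgz

Derivation:
After op 1 (insert('u')): buffer="uaupulgz" (len 8), cursors c1@1 c2@3 c3@5, authorship 1.2.3...
After op 2 (add_cursor(3)): buffer="uaupulgz" (len 8), cursors c1@1 c2@3 c4@3 c3@5, authorship 1.2.3...
After op 3 (insert('e')): buffer="ueaueepuelgz" (len 12), cursors c1@2 c2@6 c4@6 c3@9, authorship 11.224.33...
After op 4 (move_left): buffer="ueaueepuelgz" (len 12), cursors c1@1 c2@5 c4@5 c3@8, authorship 11.224.33...
After op 5 (insert('m')): buffer="umeauemmepumelgz" (len 16), cursors c1@2 c2@8 c4@8 c3@12, authorship 111.22244.333...
After op 6 (insert('d')): buffer="umdeauemmddepumdelgz" (len 20), cursors c1@3 c2@11 c4@11 c3@16, authorship 1111.2224244.3333...
After op 7 (insert('r')): buffer="umdreauemmddrrepumdrelgz" (len 24), cursors c1@4 c2@14 c4@14 c3@20, authorship 11111.222424244.33333...
After op 8 (insert('n')): buffer="umdrneauemmddrrnnepumdrnelgz" (len 28), cursors c1@5 c2@17 c4@17 c3@24, authorship 111111.22242424244.333333...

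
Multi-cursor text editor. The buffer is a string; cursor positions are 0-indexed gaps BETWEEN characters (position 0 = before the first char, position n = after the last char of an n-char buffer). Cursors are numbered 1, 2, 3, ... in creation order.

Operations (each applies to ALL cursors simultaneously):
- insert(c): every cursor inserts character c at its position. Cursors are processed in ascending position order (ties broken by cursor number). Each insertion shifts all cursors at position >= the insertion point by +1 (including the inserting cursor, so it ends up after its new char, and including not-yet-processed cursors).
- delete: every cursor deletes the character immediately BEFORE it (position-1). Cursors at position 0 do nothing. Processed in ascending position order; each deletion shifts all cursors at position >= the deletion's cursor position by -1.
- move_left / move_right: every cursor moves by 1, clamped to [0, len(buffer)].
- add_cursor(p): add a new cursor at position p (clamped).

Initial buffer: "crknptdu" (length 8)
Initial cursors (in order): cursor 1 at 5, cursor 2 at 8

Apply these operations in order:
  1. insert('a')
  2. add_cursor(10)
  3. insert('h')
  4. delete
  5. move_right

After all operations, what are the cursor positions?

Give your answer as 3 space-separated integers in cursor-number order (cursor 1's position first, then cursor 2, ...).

After op 1 (insert('a')): buffer="crknpatdua" (len 10), cursors c1@6 c2@10, authorship .....1...2
After op 2 (add_cursor(10)): buffer="crknpatdua" (len 10), cursors c1@6 c2@10 c3@10, authorship .....1...2
After op 3 (insert('h')): buffer="crknpahtduahh" (len 13), cursors c1@7 c2@13 c3@13, authorship .....11...223
After op 4 (delete): buffer="crknpatdua" (len 10), cursors c1@6 c2@10 c3@10, authorship .....1...2
After op 5 (move_right): buffer="crknpatdua" (len 10), cursors c1@7 c2@10 c3@10, authorship .....1...2

Answer: 7 10 10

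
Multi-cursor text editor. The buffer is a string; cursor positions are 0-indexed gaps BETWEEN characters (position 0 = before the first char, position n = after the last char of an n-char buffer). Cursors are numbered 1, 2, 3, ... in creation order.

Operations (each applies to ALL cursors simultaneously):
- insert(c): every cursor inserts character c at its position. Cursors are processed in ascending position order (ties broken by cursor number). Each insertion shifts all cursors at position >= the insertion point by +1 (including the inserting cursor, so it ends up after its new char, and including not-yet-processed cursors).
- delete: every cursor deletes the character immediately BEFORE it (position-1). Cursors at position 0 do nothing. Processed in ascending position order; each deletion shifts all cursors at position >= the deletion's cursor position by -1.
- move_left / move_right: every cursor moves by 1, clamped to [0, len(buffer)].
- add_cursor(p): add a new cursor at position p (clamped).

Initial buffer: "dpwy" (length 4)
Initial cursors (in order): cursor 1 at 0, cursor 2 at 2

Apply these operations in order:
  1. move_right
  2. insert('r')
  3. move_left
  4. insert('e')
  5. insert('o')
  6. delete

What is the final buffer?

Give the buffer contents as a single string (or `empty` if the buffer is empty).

Answer: derpwery

Derivation:
After op 1 (move_right): buffer="dpwy" (len 4), cursors c1@1 c2@3, authorship ....
After op 2 (insert('r')): buffer="drpwry" (len 6), cursors c1@2 c2@5, authorship .1..2.
After op 3 (move_left): buffer="drpwry" (len 6), cursors c1@1 c2@4, authorship .1..2.
After op 4 (insert('e')): buffer="derpwery" (len 8), cursors c1@2 c2@6, authorship .11..22.
After op 5 (insert('o')): buffer="deorpweory" (len 10), cursors c1@3 c2@8, authorship .111..222.
After op 6 (delete): buffer="derpwery" (len 8), cursors c1@2 c2@6, authorship .11..22.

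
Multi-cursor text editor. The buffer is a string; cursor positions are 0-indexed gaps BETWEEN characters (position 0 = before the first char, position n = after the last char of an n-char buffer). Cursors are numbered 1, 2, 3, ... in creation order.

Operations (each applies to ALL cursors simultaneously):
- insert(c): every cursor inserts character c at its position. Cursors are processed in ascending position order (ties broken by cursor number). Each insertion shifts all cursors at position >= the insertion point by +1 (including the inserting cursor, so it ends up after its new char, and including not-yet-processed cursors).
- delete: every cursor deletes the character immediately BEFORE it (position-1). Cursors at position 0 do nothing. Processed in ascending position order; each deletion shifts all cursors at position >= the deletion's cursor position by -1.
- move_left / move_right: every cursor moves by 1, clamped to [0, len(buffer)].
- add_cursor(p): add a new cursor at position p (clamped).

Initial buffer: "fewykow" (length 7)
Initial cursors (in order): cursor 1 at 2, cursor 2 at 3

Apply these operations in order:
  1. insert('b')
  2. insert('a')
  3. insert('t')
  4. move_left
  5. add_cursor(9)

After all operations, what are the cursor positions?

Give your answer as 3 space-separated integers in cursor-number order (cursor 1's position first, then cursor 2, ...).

After op 1 (insert('b')): buffer="febwbykow" (len 9), cursors c1@3 c2@5, authorship ..1.2....
After op 2 (insert('a')): buffer="febawbaykow" (len 11), cursors c1@4 c2@7, authorship ..11.22....
After op 3 (insert('t')): buffer="febatwbatykow" (len 13), cursors c1@5 c2@9, authorship ..111.222....
After op 4 (move_left): buffer="febatwbatykow" (len 13), cursors c1@4 c2@8, authorship ..111.222....
After op 5 (add_cursor(9)): buffer="febatwbatykow" (len 13), cursors c1@4 c2@8 c3@9, authorship ..111.222....

Answer: 4 8 9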